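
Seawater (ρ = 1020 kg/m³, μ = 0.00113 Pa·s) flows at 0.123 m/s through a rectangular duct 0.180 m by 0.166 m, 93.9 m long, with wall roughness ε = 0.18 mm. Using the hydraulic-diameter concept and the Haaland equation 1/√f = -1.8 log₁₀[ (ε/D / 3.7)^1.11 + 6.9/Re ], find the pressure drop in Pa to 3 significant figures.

Hydraulic diameter D_h = 4A/P = 4·(0.18·0.166)/(2·(0.18+0.166)) = 0.1195/0.692 = 0.1727 m.
Re = ρVD_h/μ = 1020·0.123·0.1727/0.00113 = 1.918e+04.
ε/D_h = 0.00018/0.1727 = 0.00104; Haaland gives 1/√f = -1.8 log₁₀[0.000115+0.00036] = 5.983, so f = 0.02794.
ΔP = f(L/D_h)(ρV²/2) = 0.02794·93.9/0.1727·7.716 = 117.2 Pa.

ΔP ≈ 117 Pa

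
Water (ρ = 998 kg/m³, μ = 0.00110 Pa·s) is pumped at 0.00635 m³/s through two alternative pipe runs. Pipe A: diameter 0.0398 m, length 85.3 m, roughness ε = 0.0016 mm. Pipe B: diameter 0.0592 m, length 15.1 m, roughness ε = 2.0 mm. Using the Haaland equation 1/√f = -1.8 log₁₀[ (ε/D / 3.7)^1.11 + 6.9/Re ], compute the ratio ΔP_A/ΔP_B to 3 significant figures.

ΔP_A/ΔP_B ≈ 10.9

Pipe A: V = Q/A = 0.00635/0.001244 = 5.104 m/s; Re = 1.843e+05; ε/D = 4.02e-05; Haaland → f = 0.016; ΔP_A = f(L/D)(ρV²/2) = 4.457e+05 Pa.
Pipe B: V = Q/A = 0.00635/0.002753 = 2.307 m/s; Re = 1.239e+05; ε/D = 0.0338; Haaland → f = 0.06046; ΔP_B = f(L/D)(ρV²/2) = 4.095e+04 Pa.
ΔP_A/ΔP_B = 4.457e+05/4.095e+04 = 10.9.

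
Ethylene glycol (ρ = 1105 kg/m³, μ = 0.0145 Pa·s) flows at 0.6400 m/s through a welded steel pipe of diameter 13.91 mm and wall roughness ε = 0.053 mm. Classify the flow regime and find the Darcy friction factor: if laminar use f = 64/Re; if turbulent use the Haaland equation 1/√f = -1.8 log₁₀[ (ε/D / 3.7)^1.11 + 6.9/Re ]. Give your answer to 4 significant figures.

Re = ρVD/μ = 1105·0.64·0.01391/0.0145 = 678.4.
Re < 2300 → laminar, so f = 64/Re = 0.09434 (roughness is irrelevant in laminar flow).

f ≈ 0.09434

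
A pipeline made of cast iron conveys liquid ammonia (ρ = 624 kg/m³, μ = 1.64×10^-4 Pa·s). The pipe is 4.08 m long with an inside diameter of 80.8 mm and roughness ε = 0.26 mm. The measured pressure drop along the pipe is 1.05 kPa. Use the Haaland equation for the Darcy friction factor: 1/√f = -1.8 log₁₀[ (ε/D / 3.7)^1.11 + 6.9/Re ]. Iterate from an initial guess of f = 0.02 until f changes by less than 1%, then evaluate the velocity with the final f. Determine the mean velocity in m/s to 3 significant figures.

Rearranging Darcy-Weisbach: V = √(2·ΔP·D/(f·L·ρ)). With ε/D = 0.00026/0.0808 = 0.00322, iterate starting from f = 0.02:
  f = 0.02 → V = √(2·1050·0.0808/(0.02·4.08·624)) = 1.825 m/s; Re = ρVD/μ = 5.612e+05; f → 0.02695
  f = 0.02695 → V = 1.573 m/s; Re = 4.835e+05; f → 0.02698
Converged (Δf/f < 1%). With the final f = 0.02698: V = √(2·1050·0.0808/(0.02698·4.08·624)) = 1.572 m/s.

V ≈ 1.57 m/s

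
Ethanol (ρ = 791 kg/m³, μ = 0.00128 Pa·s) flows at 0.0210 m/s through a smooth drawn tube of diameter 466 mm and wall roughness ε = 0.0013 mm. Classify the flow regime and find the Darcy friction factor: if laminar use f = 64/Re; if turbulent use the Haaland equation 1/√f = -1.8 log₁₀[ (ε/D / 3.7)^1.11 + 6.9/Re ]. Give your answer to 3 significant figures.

Re = ρVD/μ = 791·0.021·0.466/0.00128 = 6047.
Re > 4000 → turbulent. ε/D = 1.3e-06/0.466 = 2.79e-06; Haaland: 1/√f = -1.8 log₁₀[1.6e-07 + 0.00114] = 5.297, so f = 0.03564.

f ≈ 0.0356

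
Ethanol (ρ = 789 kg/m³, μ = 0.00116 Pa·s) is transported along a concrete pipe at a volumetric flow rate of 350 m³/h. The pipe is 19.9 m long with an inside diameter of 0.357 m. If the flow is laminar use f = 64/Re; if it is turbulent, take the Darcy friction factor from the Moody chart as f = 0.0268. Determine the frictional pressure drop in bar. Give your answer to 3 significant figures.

ΔP ≈ 0.00556 bar

Q = 350 m³/h = 350/3600 = 0.09722 m³/s.
Cross-sectional area A = πD²/4 = π(0.357)²/4 = 0.1001 m²; mean velocity V = Q/A = 0.09722/0.1001 = 0.9713 m/s.
Reynolds number Re = ρVD/μ = 789 · 0.9713 · 0.357 / 0.00116 = 2.358e+05.
Re > 4000 → turbulent; use the Moody-chart value f = 0.0268.
Darcy-Weisbach: ΔP = f(L/D)(ρV²/2) = 0.0268·(19.9/0.357)·(789·0.9713²/2) = 0.0268·55.74·372.2 = 556 Pa.
ΔP = 556 Pa = 0.00556 bar.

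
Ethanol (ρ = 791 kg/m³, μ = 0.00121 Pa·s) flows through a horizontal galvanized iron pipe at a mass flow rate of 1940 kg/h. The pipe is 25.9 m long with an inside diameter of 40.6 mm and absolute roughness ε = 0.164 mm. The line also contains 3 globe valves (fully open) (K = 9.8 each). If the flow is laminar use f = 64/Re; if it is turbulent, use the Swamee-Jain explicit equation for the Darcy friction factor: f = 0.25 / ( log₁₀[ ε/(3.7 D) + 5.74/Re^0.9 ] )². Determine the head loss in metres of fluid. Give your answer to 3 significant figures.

h_f ≈ 0.732 m

ṁ = 1940 kg/h = 1940/3600 = 0.5389 kg/s.
A = πD²/4 = π(0.0406)²/4 = 0.001295 m²; mean velocity V = ṁ/(ρA) = 0.5389/(791 · 0.001295) = 0.5262 m/s.
Reynolds number Re = ρVD/μ = 791 · 0.5262 · 0.0406 / 0.00121 = 1.397e+04.
Re > 4000 → turbulent. Relative roughness ε/D = 0.000164/0.0406 = 0.00404. Swamee-Jain: f = 0.25/(log₁₀[0.00404/3.7 + 5.74/1.397e+04^0.9])² = 0.25/(log₁₀[0.00109 + 0.00107])² = 0.25/(-2.666)² = 0.03518.
Total minor-loss coefficient ΣK = 3·9.8 = 29.4.
ΔP = [f·L/D + ΣK]·(ρV²/2) = [0.03518·25.9/0.0406 + 29.4]·(791·0.5262²/2) = [22.44 + 29.4]·109.5 = 5678 Pa.
Head loss h_f = ΔP/(ρg) = 5678/(791·9.81) = 0.732 m.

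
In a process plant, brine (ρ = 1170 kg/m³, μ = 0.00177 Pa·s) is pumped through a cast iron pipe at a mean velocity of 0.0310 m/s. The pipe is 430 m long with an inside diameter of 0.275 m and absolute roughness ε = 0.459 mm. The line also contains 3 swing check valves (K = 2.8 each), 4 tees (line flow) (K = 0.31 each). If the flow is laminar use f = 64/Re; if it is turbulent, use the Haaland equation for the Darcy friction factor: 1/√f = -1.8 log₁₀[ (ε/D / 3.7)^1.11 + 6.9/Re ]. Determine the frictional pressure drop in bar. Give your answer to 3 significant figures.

Reynolds number Re = ρVD/μ = 1170 · 0.031 · 0.275 / 0.00177 = 5635.
Re > 4000 → turbulent. Relative roughness ε/D = 0.000459/0.275 = 0.00167. Haaland: 1/√f = -1.8 log₁₀[(0.00167/3.7)^1.11 + 6.9/5635] = -1.8 log₁₀[0.000193 + 0.00122] = 5.127, so f = 0.03804.
Total minor-loss coefficient ΣK = 3·2.8 + 4·0.31 = 9.64.
ΔP = [f·L/D + ΣK]·(ρV²/2) = [0.03804·430/0.275 + 9.64]·(1170·0.031²/2) = [59.48 + 9.64]·0.5622 = 38.86 Pa.
ΔP = 38.86 Pa = 3.89×10^-4 bar.

ΔP ≈ 3.89×10^-4 bar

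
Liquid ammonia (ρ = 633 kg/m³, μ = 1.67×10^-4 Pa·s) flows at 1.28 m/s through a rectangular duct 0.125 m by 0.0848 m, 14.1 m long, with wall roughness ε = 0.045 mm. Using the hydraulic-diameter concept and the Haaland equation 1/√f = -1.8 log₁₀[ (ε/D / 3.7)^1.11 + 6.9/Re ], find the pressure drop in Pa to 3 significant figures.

Hydraulic diameter D_h = 4A/P = 4·(0.125·0.0848)/(2·(0.125+0.0848)) = 0.0424/0.4196 = 0.101 m.
Re = ρVD_h/μ = 633·1.28·0.101/0.000167 = 4.903e+05.
ε/D_h = 4.5e-05/0.101 = 0.000445; Haaland gives 1/√f = -1.8 log₁₀[4.46e-05+1.41e-05] = 7.617, so f = 0.01724.
ΔP = f(L/D_h)(ρV²/2) = 0.01724·14.1/0.101·518.6 = 1247 Pa.

ΔP ≈ 1250 Pa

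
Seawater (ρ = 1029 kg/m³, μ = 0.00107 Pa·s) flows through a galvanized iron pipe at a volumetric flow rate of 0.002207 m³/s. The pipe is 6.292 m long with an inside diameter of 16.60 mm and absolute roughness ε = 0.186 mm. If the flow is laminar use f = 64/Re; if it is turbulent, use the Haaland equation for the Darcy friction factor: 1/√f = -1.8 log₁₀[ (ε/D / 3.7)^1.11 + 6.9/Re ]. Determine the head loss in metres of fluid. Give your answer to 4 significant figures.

h_f ≈ 79.97 m

Cross-sectional area A = πD²/4 = π(0.0166)²/4 = 0.0002164 m²; mean velocity V = Q/A = 0.002207/0.0002164 = 10.2 m/s.
Reynolds number Re = ρVD/μ = 1029 · 10.2 · 0.0166 / 0.00107 = 1.628e+05.
Re > 4000 → turbulent. Relative roughness ε/D = 0.000186/0.0166 = 0.0112. Haaland: 1/√f = -1.8 log₁₀[(0.0112/3.7)^1.11 + 6.9/1.628e+05] = -1.8 log₁₀[0.0016 + 4.24e-05] = 5.012, so f = 0.03981.
Darcy-Weisbach: ΔP = f(L/D)(ρV²/2) = 0.03981·(6.292/0.0166)·(1029·10.2²/2) = 0.03981·379·5.35e+04 = 8.073e+05 Pa.
Head loss h_f = ΔP/(ρg) = 8.073e+05/(1029·9.81) = 79.97 m.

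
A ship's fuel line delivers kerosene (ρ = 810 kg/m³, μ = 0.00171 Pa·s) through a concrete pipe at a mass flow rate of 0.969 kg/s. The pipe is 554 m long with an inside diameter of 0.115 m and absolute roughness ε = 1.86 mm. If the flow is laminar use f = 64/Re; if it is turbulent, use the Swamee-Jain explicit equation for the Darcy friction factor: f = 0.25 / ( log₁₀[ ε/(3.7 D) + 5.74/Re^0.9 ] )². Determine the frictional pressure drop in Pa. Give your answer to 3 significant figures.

A = πD²/4 = π(0.115)²/4 = 0.01039 m²; mean velocity V = ṁ/(ρA) = 0.969/(810 · 0.01039) = 0.1152 m/s.
Reynolds number Re = ρVD/μ = 810 · 0.1152 · 0.115 / 0.00171 = 6274.
Re > 4000 → turbulent. Relative roughness ε/D = 0.00186/0.115 = 0.0162. Swamee-Jain: f = 0.25/(log₁₀[0.0162/3.7 + 5.74/6274^0.9])² = 0.25/(log₁₀[0.00437 + 0.00219])² = 0.25/(-2.183)² = 0.05247.
Darcy-Weisbach: ΔP = f(L/D)(ρV²/2) = 0.05247·(554/0.115)·(810·0.1152²/2) = 0.05247·4817·5.372 = 1358 Pa.

ΔP ≈ 1360 Pa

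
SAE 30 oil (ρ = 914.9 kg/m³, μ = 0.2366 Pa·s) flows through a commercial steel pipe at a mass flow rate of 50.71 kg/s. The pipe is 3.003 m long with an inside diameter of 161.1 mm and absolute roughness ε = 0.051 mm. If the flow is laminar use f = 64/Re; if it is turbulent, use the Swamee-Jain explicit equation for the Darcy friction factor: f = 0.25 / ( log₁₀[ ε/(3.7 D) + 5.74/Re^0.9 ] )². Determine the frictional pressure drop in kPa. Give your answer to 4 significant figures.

A = πD²/4 = π(0.1611)²/4 = 0.02038 m²; mean velocity V = ṁ/(ρA) = 50.71/(914.9 · 0.02038) = 2.719 m/s.
Reynolds number Re = ρVD/μ = 914.9 · 2.719 · 0.1611 / 0.237 = 1694.
Re < 2300 → laminar flow, so f = 64/Re = 64/1694 = 0.03778 (the turbulent correlation is not needed).
Darcy-Weisbach: ΔP = f(L/D)(ρV²/2) = 0.03778·(3.003/0.1611)·(914.9·2.719²/2) = 0.03778·18.64·3382 = 2382 Pa.
ΔP = 2382 Pa = 2.382 kPa.

ΔP ≈ 2.382 kPa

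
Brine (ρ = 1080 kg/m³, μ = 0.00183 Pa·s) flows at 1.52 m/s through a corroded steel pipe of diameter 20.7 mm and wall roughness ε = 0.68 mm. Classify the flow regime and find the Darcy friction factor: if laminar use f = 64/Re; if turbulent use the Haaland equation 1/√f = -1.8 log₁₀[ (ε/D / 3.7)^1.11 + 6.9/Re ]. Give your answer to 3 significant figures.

Re = ρVD/μ = 1080·1.52·0.0207/0.00183 = 1.857e+04.
Re > 4000 → turbulent. ε/D = 0.00068/0.0207 = 0.0329; Haaland: 1/√f = -1.8 log₁₀[0.00528 + 0.000372] = 4.046, so f = 0.06109.

f ≈ 0.0611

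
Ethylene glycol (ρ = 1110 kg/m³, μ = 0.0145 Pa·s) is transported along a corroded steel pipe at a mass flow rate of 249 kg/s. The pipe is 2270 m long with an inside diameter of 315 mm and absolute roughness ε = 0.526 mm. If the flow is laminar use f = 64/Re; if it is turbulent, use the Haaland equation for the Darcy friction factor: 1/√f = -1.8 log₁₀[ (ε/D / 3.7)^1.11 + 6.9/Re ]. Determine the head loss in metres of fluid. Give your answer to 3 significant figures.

h_f ≈ 75.2 m

A = πD²/4 = π(0.315)²/4 = 0.07793 m²; mean velocity V = ṁ/(ρA) = 249/(1110 · 0.07793) = 2.878 m/s.
Reynolds number Re = ρVD/μ = 1110 · 2.878 · 0.315 / 0.0145 = 6.941e+04.
Re > 4000 → turbulent. Relative roughness ε/D = 0.000526/0.315 = 0.00167. Haaland: 1/√f = -1.8 log₁₀[(0.00167/3.7)^1.11 + 6.9/6.941e+04] = -1.8 log₁₀[0.000193 + 9.94e-05] = 6.36, so f = 0.02472.
Darcy-Weisbach: ΔP = f(L/D)(ρV²/2) = 0.02472·(2270/0.315)·(1110·2.878²/2) = 0.02472·7206·4599 = 8.192e+05 Pa.
Head loss h_f = ΔP/(ρg) = 8.192e+05/(1110·9.81) = 75.2 m.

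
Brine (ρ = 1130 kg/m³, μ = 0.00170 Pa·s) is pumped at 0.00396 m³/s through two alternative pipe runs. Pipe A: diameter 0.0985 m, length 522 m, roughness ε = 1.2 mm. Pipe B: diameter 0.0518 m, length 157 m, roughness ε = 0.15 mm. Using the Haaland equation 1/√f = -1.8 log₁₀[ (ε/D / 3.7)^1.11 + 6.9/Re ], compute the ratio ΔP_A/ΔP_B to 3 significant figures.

Pipe A: V = Q/A = 0.00396/0.00762 = 0.5197 m/s; Re = 3.403e+04; ε/D = 0.0122; Haaland → f = 0.04209; ΔP_A = f(L/D)(ρV²/2) = 3.403e+04 Pa.
Pipe B: V = Q/A = 0.00396/0.002107 = 1.879 m/s; Re = 6.47e+04; ε/D = 0.0029; Haaland → f = 0.02776; ΔP_B = f(L/D)(ρV²/2) = 1.678e+05 Pa.
ΔP_A/ΔP_B = 3.403e+04/1.678e+05 = 0.203.

ΔP_A/ΔP_B ≈ 0.203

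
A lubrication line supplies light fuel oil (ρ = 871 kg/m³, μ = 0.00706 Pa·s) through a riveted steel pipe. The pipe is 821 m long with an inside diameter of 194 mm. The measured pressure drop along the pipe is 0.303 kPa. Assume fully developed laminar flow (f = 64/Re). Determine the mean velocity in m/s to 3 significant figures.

V ≈ 0.0615 m/s

For laminar flow, f = 64/Re with Re = ρVD/μ, so Darcy-Weisbach reduces to ΔP = 32μLV/D². Solving for V: V = ΔP·D²/(32μL) = 303·(0.194)²/(32·0.00706·821) = 0.06148 m/s.
Check: Re = ρVD/μ = 871·0.06148·0.194/0.00706 = 1472 < 2300, so the laminar assumption holds.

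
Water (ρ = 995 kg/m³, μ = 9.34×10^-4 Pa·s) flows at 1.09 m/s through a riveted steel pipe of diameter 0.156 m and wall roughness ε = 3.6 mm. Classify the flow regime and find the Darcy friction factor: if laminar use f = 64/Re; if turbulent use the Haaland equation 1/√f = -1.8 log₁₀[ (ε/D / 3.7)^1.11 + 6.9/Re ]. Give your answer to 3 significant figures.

f ≈ 0.0517

Re = ρVD/μ = 995·1.09·0.156/0.000934 = 1.811e+05.
Re > 4000 → turbulent. ε/D = 0.0036/0.156 = 0.0231; Haaland: 1/√f = -1.8 log₁₀[0.00357 + 3.81e-05] = 4.397, so f = 0.05172.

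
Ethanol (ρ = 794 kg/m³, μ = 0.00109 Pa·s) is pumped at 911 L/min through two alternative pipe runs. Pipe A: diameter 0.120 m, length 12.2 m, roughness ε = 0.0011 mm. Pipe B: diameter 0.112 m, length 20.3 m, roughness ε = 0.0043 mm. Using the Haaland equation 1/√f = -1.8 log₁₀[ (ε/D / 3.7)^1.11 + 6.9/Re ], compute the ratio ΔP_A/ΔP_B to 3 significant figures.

ΔP_A/ΔP_B ≈ 0.428

Pipe A: V = Q/A = 0.01518/0.01131 = 1.343 m/s; Re = 1.174e+05; ε/D = 9.17e-06; Haaland → f = 0.01728; ΔP_A = f(L/D)(ρV²/2) = 1257 Pa.
Pipe B: V = Q/A = 0.01518/0.009852 = 1.541 m/s; Re = 1.257e+05; ε/D = 3.84e-05; Haaland → f = 0.01718; ΔP_B = f(L/D)(ρV²/2) = 2937 Pa.
ΔP_A/ΔP_B = 1257/2937 = 0.428.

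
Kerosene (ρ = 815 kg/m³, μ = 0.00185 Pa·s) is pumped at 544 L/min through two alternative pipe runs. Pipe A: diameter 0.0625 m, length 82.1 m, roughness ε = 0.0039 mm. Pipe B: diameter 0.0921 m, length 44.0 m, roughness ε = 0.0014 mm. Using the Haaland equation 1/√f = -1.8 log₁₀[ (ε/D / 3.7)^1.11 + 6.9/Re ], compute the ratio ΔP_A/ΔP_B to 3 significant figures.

ΔP_A/ΔP_B ≈ 12.0

Pipe A: V = Q/A = 0.009067/0.003068 = 2.955 m/s; Re = 8.137e+04; ε/D = 6.24e-05; Haaland → f = 0.01885; ΔP_A = f(L/D)(ρV²/2) = 8.812e+04 Pa.
Pipe B: V = Q/A = 0.009067/0.006662 = 1.361 m/s; Re = 5.522e+04; ε/D = 1.52e-05; Haaland → f = 0.0203; ΔP_B = f(L/D)(ρV²/2) = 7318 Pa.
ΔP_A/ΔP_B = 8.812e+04/7318 = 12.0.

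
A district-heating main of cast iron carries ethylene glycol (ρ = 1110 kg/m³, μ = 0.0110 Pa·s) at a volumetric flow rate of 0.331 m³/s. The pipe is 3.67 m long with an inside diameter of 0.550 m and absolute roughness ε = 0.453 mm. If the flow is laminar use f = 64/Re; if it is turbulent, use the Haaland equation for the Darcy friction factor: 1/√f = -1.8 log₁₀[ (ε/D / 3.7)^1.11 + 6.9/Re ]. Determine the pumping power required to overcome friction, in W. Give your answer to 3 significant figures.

P ≈ 52.2 W

Cross-sectional area A = πD²/4 = π(0.55)²/4 = 0.2376 m²; mean velocity V = Q/A = 0.331/0.2376 = 1.393 m/s.
Reynolds number Re = ρVD/μ = 1110 · 1.393 · 0.55 / 0.011 = 7.732e+04.
Re > 4000 → turbulent. Relative roughness ε/D = 0.000453/0.55 = 0.000824. Haaland: 1/√f = -1.8 log₁₀[(0.000824/3.7)^1.11 + 6.9/7.732e+04] = -1.8 log₁₀[8.83e-05 + 8.92e-05] = 6.751, so f = 0.02194.
Darcy-Weisbach: ΔP = f(L/D)(ρV²/2) = 0.02194·(3.67/0.55)·(1110·1.393²/2) = 0.02194·6.673·1077 = 157.7 Pa.
Pumping power P = QΔP = 0.331·157.7 = 52.20 W = 52.2 W.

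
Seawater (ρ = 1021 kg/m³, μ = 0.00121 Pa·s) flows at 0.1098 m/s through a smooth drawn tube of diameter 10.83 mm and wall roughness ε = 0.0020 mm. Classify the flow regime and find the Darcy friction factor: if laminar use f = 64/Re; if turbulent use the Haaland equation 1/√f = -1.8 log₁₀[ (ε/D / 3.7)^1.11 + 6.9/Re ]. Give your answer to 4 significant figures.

f ≈ 0.06378

Re = ρVD/μ = 1021·0.1098·0.01083/0.00121 = 1003.
Re < 2300 → laminar, so f = 64/Re = 0.06378 (roughness is irrelevant in laminar flow).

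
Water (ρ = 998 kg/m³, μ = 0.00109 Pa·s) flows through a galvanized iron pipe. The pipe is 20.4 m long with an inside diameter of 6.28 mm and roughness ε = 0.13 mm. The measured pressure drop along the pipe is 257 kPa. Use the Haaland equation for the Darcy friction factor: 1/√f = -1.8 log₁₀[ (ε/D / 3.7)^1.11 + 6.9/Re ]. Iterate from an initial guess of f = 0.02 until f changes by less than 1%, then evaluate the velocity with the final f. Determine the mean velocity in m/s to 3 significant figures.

Rearranging Darcy-Weisbach: V = √(2·ΔP·D/(f·L·ρ)). With ε/D = 0.00013/0.00628 = 0.0207, iterate starting from f = 0.02:
  f = 0.02 → V = √(2·2.57e+05·0.00628/(0.02·20.4·998)) = 2.816 m/s; Re = ρVD/μ = 1.619e+04; f → 0.05163
  f = 0.05163 → V = 1.752 m/s; Re = 1.008e+04; f → 0.05293
  f = 0.05293 → V = 1.731 m/s; Re = 9952; f → 0.05297
Converged (Δf/f < 1%). With the final f = 0.05297: V = √(2·2.57e+05·0.00628/(0.05297·20.4·998)) = 1.73 m/s.

V ≈ 1.73 m/s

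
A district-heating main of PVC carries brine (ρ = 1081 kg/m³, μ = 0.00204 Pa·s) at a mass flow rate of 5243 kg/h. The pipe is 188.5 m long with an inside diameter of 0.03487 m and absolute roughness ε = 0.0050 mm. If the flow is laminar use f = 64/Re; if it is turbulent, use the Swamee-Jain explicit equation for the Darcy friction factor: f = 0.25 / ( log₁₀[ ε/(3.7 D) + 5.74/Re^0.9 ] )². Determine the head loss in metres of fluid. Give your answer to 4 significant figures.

ṁ = 5243 kg/h = 5243/3600 = 1.456 kg/s.
A = πD²/4 = π(0.03487)²/4 = 0.000955 m²; mean velocity V = ṁ/(ρA) = 1.456/(1081 · 0.000955) = 1.411 m/s.
Reynolds number Re = ρVD/μ = 1081 · 1.411 · 0.03487 / 0.00204 = 2.607e+04.
Re > 4000 → turbulent. Relative roughness ε/D = 5e-06/0.03487 = 0.000143. Swamee-Jain: f = 0.25/(log₁₀[0.000143/3.7 + 5.74/2.607e+04^0.9])² = 0.25/(log₁₀[3.88e-05 + 0.000609])² = 0.25/(-3.189)² = 0.02459.
Darcy-Weisbach: ΔP = f(L/D)(ρV²/2) = 0.02459·(188.5/0.03487)·(1081·1.411²/2) = 0.02459·5406·1076 = 1.43e+05 Pa.
Head loss h_f = ΔP/(ρg) = 1.43e+05/(1081·9.81) = 13.48 m.

h_f ≈ 13.48 m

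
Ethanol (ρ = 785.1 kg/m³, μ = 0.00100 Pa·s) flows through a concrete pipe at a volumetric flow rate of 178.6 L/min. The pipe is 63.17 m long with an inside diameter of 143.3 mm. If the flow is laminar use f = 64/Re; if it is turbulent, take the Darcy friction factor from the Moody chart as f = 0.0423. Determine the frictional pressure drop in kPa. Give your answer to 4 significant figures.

ΔP ≈ 0.2493 kPa

Q = 178.6 L/min = 178.6/60000 = 0.002977 m³/s.
Cross-sectional area A = πD²/4 = π(0.1433)²/4 = 0.01613 m²; mean velocity V = Q/A = 0.002977/0.01613 = 0.1846 m/s.
Reynolds number Re = ρVD/μ = 785.1 · 0.1846 · 0.1433 / 0.001 = 2.076e+04.
Re > 4000 → turbulent; use the Moody-chart value f = 0.0423.
Darcy-Weisbach: ΔP = f(L/D)(ρV²/2) = 0.0423·(63.17/0.1433)·(785.1·0.1846²/2) = 0.0423·440.8·13.37 = 249.3 Pa.
ΔP = 249.3 Pa = 0.2493 kPa.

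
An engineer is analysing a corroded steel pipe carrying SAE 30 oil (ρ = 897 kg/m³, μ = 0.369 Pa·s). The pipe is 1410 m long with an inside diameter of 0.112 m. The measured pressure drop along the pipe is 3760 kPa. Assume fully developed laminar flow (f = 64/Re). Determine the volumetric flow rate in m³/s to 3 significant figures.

For laminar flow, f = 64/Re with Re = ρVD/μ, so Darcy-Weisbach reduces to ΔP = 32μLV/D². Solving for V: V = ΔP·D²/(32μL) = 3.76e+06·(0.112)²/(32·0.369·1410) = 2.833 m/s.
Check: Re = ρVD/μ = 897·2.833·0.112/0.369 = 771.3 < 2300, so the laminar assumption holds.
Q = V·A = 2.833·(π/4·0.112²) = 0.02791 m³/s = 0.0279 m³/s.

Q ≈ 0.0279 m³/s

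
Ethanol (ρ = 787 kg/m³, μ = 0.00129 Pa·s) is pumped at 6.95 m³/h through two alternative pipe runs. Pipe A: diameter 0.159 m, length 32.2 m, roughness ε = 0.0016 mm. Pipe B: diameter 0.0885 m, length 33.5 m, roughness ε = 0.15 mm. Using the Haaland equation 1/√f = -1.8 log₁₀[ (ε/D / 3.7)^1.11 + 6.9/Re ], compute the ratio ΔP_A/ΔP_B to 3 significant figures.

ΔP_A/ΔP_B ≈ 0.0541

Pipe A: V = Q/A = 0.001931/0.01986 = 0.09723 m/s; Re = 9431; ε/D = 1.01e-05; Haaland → f = 0.0314; ΔP_A = f(L/D)(ρV²/2) = 23.65 Pa.
Pipe B: V = Q/A = 0.001931/0.006151 = 0.3138 m/s; Re = 1.694e+04; ε/D = 0.00169; Haaland → f = 0.02978; ΔP_B = f(L/D)(ρV²/2) = 437 Pa.
ΔP_A/ΔP_B = 23.65/437 = 0.0541.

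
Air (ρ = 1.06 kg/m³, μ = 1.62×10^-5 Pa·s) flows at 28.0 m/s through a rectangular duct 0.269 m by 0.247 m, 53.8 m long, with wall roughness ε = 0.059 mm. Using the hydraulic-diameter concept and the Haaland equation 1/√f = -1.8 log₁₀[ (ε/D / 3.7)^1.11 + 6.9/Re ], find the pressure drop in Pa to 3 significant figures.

ΔP ≈ 1360 Pa

Hydraulic diameter D_h = 4A/P = 4·(0.269·0.247)/(2·(0.269+0.247)) = 0.2658/1.032 = 0.2575 m.
Re = ρVD_h/μ = 1.06·28·0.2575/1.62e-05 = 4.718e+05.
ε/D_h = 5.9e-05/0.2575 = 0.000229; Haaland gives 1/√f = -1.8 log₁₀[2.13e-05+1.46e-05] = 8, so f = 0.01563.
ΔP = f(L/D_h)(ρV²/2) = 0.01563·53.8/0.2575·415.5 = 1356 Pa.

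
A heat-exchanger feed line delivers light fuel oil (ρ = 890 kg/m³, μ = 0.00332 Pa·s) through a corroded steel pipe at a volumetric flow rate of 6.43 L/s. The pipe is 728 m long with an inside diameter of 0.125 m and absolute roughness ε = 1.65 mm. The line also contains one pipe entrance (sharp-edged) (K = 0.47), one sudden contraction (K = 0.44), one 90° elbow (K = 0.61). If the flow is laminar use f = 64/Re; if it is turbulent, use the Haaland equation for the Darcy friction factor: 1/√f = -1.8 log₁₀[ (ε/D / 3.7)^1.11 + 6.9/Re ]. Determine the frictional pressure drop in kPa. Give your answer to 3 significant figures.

ΔP ≈ 31.8 kPa

Q = 6.43 L/s = 6.43/1000 = 0.00643 m³/s.
Cross-sectional area A = πD²/4 = π(0.125)²/4 = 0.01227 m²; mean velocity V = Q/A = 0.00643/0.01227 = 0.524 m/s.
Reynolds number Re = ρVD/μ = 890 · 0.524 · 0.125 / 0.00332 = 1.756e+04.
Re > 4000 → turbulent. Relative roughness ε/D = 0.00165/0.125 = 0.0132. Haaland: 1/√f = -1.8 log₁₀[(0.0132/3.7)^1.11 + 6.9/1.756e+04] = -1.8 log₁₀[0.00192 + 0.000393] = 4.745, so f = 0.04442.
Total minor-loss coefficient ΣK = 1·0.47 + 1·0.44 + 1·0.61 = 1.52.
ΔP = [f·L/D + ΣK]·(ρV²/2) = [0.04442·728/0.125 + 1.52]·(890·0.524²/2) = [258.7 + 1.52]·122.2 = 3.179e+04 Pa.
ΔP = 3.179e+04 Pa = 31.8 kPa.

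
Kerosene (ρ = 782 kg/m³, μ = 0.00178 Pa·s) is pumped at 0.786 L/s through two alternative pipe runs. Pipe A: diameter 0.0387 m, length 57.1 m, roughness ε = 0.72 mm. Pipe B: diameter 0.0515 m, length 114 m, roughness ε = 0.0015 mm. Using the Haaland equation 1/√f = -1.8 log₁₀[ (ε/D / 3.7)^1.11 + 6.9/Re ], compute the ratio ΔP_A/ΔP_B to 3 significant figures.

Pipe A: V = Q/A = 0.000786/0.001176 = 0.6682 m/s; Re = 1.136e+04; ε/D = 0.0186; Haaland → f = 0.05074; ΔP_A = f(L/D)(ρV²/2) = 1.307e+04 Pa.
Pipe B: V = Q/A = 0.000786/0.002083 = 0.3773 m/s; Re = 8537; ε/D = 2.91e-05; Haaland → f = 0.0323; ΔP_B = f(L/D)(ρV²/2) = 3980 Pa.
ΔP_A/ΔP_B = 1.307e+04/3980 = 3.28.

ΔP_A/ΔP_B ≈ 3.28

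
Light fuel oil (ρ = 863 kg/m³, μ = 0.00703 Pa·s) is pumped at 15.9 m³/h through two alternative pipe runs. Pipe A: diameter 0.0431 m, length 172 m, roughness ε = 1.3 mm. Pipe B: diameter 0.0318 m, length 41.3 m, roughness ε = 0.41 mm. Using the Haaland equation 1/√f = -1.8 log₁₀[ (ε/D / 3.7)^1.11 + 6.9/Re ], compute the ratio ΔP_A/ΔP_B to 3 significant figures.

Pipe A: V = Q/A = 0.004417/0.001459 = 3.027 m/s; Re = 1.602e+04; ε/D = 0.0302; Haaland → f = 0.05931; ΔP_A = f(L/D)(ρV²/2) = 9.36e+05 Pa.
Pipe B: V = Q/A = 0.004417/0.0007942 = 5.561 m/s; Re = 2.171e+04; ε/D = 0.0129; Haaland → f = 0.04362; ΔP_B = f(L/D)(ρV²/2) = 7.559e+05 Pa.
ΔP_A/ΔP_B = 9.36e+05/7.559e+05 = 1.24.

ΔP_A/ΔP_B ≈ 1.24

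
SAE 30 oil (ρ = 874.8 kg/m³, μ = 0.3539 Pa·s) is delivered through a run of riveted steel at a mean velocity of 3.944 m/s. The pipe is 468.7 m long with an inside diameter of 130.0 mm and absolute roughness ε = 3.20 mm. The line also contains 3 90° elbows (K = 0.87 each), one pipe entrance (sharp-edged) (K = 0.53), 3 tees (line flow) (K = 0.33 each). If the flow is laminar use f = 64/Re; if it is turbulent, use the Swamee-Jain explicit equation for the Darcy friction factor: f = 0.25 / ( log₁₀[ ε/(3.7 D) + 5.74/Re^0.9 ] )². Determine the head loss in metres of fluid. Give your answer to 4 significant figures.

h_f ≈ 147.6 m

Reynolds number Re = ρVD/μ = 874.8 · 3.944 · 0.13 / 0.354 = 1267.
Re < 2300 → laminar flow, so f = 64/Re = 64/1267 = 0.0505 (the turbulent correlation is not needed).
Total minor-loss coefficient ΣK = 3·0.87 + 1·0.53 + 3·0.33 = 4.13.
ΔP = [f·L/D + ΣK]·(ρV²/2) = [0.0505·468.7/0.13 + 4.13]·(874.8·3.944²/2) = [182.1 + 4.13]·6804 = 1.267e+06 Pa.
Head loss h_f = ΔP/(ρg) = 1.267e+06/(874.8·9.81) = 147.6 m.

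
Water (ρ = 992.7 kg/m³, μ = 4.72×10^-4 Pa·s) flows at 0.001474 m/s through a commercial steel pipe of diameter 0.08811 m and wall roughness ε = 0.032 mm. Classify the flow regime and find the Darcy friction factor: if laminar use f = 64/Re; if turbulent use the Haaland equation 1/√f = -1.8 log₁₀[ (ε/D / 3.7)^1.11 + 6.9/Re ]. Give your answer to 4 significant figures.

f ≈ 0.2343

Re = ρVD/μ = 992.7·0.001474·0.08811/0.000472 = 273.1.
Re < 2300 → laminar, so f = 64/Re = 0.2343 (roughness is irrelevant in laminar flow).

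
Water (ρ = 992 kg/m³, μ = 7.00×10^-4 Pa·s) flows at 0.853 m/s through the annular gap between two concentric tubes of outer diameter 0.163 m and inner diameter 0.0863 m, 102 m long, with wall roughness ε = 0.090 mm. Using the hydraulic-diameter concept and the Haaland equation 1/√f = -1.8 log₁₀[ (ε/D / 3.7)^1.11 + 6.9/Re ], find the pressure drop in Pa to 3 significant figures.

ΔP ≈ 10900 Pa

Hydraulic diameter D_h = 4A/P = D_o - D_i = 0.163 - 0.0863 = 0.0767 m.
Re = ρVD_h/μ = 992·0.853·0.0767/0.0007 = 9.272e+04.
ε/D_h = 9e-05/0.0767 = 0.00117; Haaland gives 1/√f = -1.8 log₁₀[0.000131+7.44e-05] = 6.638, so f = 0.02269.
ΔP = f(L/D_h)(ρV²/2) = 0.02269·102/0.0767·360.9 = 1.089e+04 Pa.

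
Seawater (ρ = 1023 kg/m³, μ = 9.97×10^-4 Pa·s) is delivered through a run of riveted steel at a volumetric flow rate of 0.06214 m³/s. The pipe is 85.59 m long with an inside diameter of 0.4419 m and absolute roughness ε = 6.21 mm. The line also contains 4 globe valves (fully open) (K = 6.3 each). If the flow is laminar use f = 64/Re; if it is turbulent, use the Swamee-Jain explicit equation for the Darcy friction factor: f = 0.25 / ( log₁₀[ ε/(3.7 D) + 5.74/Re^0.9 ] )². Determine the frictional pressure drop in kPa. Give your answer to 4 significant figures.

Cross-sectional area A = πD²/4 = π(0.4419)²/4 = 0.1534 m²; mean velocity V = Q/A = 0.06214/0.1534 = 0.4052 m/s.
Reynolds number Re = ρVD/μ = 1023 · 0.4052 · 0.4419 / 0.000997 = 1.837e+05.
Re > 4000 → turbulent. Relative roughness ε/D = 0.00621/0.4419 = 0.0141. Swamee-Jain: f = 0.25/(log₁₀[0.0141/3.7 + 5.74/1.837e+05^0.9])² = 0.25/(log₁₀[0.0038 + 0.000105])² = 0.25/(-2.409)² = 0.04309.
Total minor-loss coefficient ΣK = 4·6.3 = 25.2.
ΔP = [f·L/D + ΣK]·(ρV²/2) = [0.04309·85.59/0.4419 + 25.2]·(1023·0.4052²/2) = [8.347 + 25.2]·83.97 = 2817 Pa.
ΔP = 2817 Pa = 2.817 kPa.

ΔP ≈ 2.817 kPa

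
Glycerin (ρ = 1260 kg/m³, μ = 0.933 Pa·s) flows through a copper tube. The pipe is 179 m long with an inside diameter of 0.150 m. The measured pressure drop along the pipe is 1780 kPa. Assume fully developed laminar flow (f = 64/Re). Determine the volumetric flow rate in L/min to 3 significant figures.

Q ≈ 7950 L/min

For laminar flow, f = 64/Re with Re = ρVD/μ, so Darcy-Weisbach reduces to ΔP = 32μLV/D². Solving for V: V = ΔP·D²/(32μL) = 1.78e+06·(0.15)²/(32·0.933·179) = 7.494 m/s.
Check: Re = ρVD/μ = 1260·7.494·0.15/0.933 = 1518 < 2300, so the laminar assumption holds.
Q = V·A = 7.494·(π/4·0.15²) = 0.1324 m³/s = 7950 L/min.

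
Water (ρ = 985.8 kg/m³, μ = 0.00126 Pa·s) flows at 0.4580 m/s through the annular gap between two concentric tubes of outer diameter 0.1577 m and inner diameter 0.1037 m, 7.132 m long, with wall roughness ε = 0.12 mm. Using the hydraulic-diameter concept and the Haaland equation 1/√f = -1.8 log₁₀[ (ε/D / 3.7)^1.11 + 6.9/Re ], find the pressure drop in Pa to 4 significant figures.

Hydraulic diameter D_h = 4A/P = D_o - D_i = 0.1577 - 0.1037 = 0.054 m.
Re = ρVD_h/μ = 985.8·0.458·0.054/0.00126 = 1.935e+04.
ε/D_h = 0.00012/0.054 = 0.00222; Haaland gives 1/√f = -1.8 log₁₀[0.000266+0.000357] = 5.771, so f = 0.03003.
ΔP = f(L/D_h)(ρV²/2) = 0.03003·7.132/0.054·103.4 = 410 Pa.

ΔP ≈ 410.0 Pa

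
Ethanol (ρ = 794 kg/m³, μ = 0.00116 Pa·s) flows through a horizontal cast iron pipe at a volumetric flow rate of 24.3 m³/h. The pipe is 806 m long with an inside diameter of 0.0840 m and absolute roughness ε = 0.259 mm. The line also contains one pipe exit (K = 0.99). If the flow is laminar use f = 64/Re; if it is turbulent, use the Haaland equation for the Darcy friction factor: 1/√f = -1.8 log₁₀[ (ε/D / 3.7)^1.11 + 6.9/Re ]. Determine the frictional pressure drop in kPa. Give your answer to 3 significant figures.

ΔP ≈ 159 kPa

Q = 24.3 m³/h = 24.3/3600 = 0.00675 m³/s.
Cross-sectional area A = πD²/4 = π(0.084)²/4 = 0.005542 m²; mean velocity V = Q/A = 0.00675/0.005542 = 1.218 m/s.
Reynolds number Re = ρVD/μ = 794 · 1.218 · 0.084 / 0.00116 = 7.003e+04.
Re > 4000 → turbulent. Relative roughness ε/D = 0.000259/0.084 = 0.00308. Haaland: 1/√f = -1.8 log₁₀[(0.00308/3.7)^1.11 + 6.9/7.003e+04] = -1.8 log₁₀[0.000382 + 9.85e-05] = 5.973, so f = 0.02803.
Total minor-loss coefficient ΣK = 1·0.99 = 0.99.
ΔP = [f·L/D + ΣK]·(ρV²/2) = [0.02803·806/0.084 + 0.99]·(794·1.218²/2) = [269 + 0.99]·589 = 1.59e+05 Pa.
ΔP = 1.59e+05 Pa = 159 kPa.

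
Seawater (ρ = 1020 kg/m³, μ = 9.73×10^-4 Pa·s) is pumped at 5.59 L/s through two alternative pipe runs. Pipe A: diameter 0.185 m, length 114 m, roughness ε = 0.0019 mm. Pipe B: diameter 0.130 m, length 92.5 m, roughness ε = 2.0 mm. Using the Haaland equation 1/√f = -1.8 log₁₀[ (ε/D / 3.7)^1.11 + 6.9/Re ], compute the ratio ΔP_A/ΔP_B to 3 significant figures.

ΔP_A/ΔP_B ≈ 0.102

Pipe A: V = Q/A = 0.00559/0.02688 = 0.208 m/s; Re = 4.033e+04; ε/D = 1.03e-05; Haaland → f = 0.02177; ΔP_A = f(L/D)(ρV²/2) = 295.9 Pa.
Pipe B: V = Q/A = 0.00559/0.01327 = 0.4211 m/s; Re = 5.739e+04; ε/D = 0.0154; Haaland → f = 0.04494; ΔP_B = f(L/D)(ρV²/2) = 2892 Pa.
ΔP_A/ΔP_B = 295.9/2892 = 0.102.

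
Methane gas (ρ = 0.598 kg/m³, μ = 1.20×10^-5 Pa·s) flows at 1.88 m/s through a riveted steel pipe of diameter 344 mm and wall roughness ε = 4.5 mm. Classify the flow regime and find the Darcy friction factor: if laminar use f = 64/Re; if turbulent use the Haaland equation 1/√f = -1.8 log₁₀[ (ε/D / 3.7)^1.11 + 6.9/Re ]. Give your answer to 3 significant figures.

f ≈ 0.0431

Re = ρVD/μ = 0.598·1.88·0.344/1.2e-05 = 3.223e+04.
Re > 4000 → turbulent. ε/D = 0.0045/0.344 = 0.0131; Haaland: 1/√f = -1.8 log₁₀[0.0019 + 0.000214] = 4.815, so f = 0.04314.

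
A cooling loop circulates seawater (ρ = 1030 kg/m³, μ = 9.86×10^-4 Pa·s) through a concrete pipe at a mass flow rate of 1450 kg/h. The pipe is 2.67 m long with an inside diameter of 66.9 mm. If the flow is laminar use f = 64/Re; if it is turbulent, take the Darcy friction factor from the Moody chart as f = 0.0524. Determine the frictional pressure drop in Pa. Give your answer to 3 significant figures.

ṁ = 1450 kg/h = 1450/3600 = 0.4028 kg/s.
A = πD²/4 = π(0.0669)²/4 = 0.003515 m²; mean velocity V = ṁ/(ρA) = 0.4028/(1030 · 0.003515) = 0.1112 m/s.
Reynolds number Re = ρVD/μ = 1030 · 0.1112 · 0.0669 / 0.000986 = 7775.
Re > 4000 → turbulent; use the Moody-chart value f = 0.0524.
Darcy-Weisbach: ΔP = f(L/D)(ρV²/2) = 0.0524·(2.67/0.0669)·(1030·0.1112²/2) = 0.0524·39.91·6.374 = 13.33 Pa.

ΔP ≈ 13.3 Pa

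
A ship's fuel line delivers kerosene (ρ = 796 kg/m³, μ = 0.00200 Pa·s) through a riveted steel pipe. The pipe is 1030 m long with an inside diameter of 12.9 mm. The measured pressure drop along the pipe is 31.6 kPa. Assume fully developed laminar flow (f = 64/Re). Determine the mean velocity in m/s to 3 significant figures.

V ≈ 0.0798 m/s

For laminar flow, f = 64/Re with Re = ρVD/μ, so Darcy-Weisbach reduces to ΔP = 32μLV/D². Solving for V: V = ΔP·D²/(32μL) = 3.16e+04·(0.0129)²/(32·0.002·1030) = 0.07977 m/s.
Check: Re = ρVD/μ = 796·0.07977·0.0129/0.002 = 409.6 < 2300, so the laminar assumption holds.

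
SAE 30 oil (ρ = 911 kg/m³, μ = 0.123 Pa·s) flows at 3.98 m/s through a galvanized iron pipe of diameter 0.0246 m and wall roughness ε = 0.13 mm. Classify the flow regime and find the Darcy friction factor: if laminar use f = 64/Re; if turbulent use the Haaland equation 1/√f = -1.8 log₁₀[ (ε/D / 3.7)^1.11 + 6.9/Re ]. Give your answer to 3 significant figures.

Re = ρVD/μ = 911·3.98·0.0246/0.123 = 725.2.
Re < 2300 → laminar, so f = 64/Re = 0.08826 (roughness is irrelevant in laminar flow).

f ≈ 0.0883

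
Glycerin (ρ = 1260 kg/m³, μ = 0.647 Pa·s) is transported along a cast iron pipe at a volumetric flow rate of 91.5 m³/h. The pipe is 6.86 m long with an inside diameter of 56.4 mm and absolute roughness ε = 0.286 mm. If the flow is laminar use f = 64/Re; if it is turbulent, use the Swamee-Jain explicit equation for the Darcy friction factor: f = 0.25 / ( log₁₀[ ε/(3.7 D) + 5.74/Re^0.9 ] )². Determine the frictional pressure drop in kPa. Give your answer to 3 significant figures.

ΔP ≈ 454 kPa

Q = 91.5 m³/h = 91.5/3600 = 0.02542 m³/s.
Cross-sectional area A = πD²/4 = π(0.0564)²/4 = 0.002498 m²; mean velocity V = Q/A = 0.02542/0.002498 = 10.17 m/s.
Reynolds number Re = ρVD/μ = 1260 · 10.17 · 0.0564 / 0.647 = 1117.
Re < 2300 → laminar flow, so f = 64/Re = 64/1117 = 0.05727 (the turbulent correlation is not needed).
Darcy-Weisbach: ΔP = f(L/D)(ρV²/2) = 0.05727·(6.86/0.0564)·(1260·10.17²/2) = 0.05727·121.6·6.521e+04 = 4.542e+05 Pa.
ΔP = 4.542e+05 Pa = 454 kPa.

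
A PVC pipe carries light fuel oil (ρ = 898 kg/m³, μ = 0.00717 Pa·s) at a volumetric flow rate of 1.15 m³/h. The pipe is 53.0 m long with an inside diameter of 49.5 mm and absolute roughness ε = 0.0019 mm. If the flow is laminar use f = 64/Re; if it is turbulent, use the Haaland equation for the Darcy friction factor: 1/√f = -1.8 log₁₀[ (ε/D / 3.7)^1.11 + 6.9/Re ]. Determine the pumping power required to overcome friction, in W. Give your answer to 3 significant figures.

Q = 1.15 m³/h = 1.15/3600 = 0.0003194 m³/s.
Cross-sectional area A = πD²/4 = π(0.0495)²/4 = 0.001924 m²; mean velocity V = Q/A = 0.0003194/0.001924 = 0.166 m/s.
Reynolds number Re = ρVD/μ = 898 · 0.166 · 0.0495 / 0.00717 = 1029.
Re < 2300 → laminar flow, so f = 64/Re = 64/1029 = 0.06219 (the turbulent correlation is not needed).
Darcy-Weisbach: ΔP = f(L/D)(ρV²/2) = 0.06219·(53/0.0495)·(898·0.166²/2) = 0.06219·1071·12.37 = 823.8 Pa.
Pumping power P = QΔP = 0.0003194·823.8 = 0.2632 W = 0.263 W.

P ≈ 0.263 W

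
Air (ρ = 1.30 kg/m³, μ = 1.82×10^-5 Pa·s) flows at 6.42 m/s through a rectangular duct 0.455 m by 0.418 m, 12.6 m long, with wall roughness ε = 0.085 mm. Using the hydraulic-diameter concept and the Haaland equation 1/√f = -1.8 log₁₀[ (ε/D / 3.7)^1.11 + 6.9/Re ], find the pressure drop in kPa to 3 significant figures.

Hydraulic diameter D_h = 4A/P = 4·(0.455·0.418)/(2·(0.455+0.418)) = 0.7608/1.746 = 0.4357 m.
Re = ρVD_h/μ = 1.3·6.42·0.4357/1.82e-05 = 1.998e+05.
ε/D_h = 8.5e-05/0.4357 = 0.000195; Haaland gives 1/√f = -1.8 log₁₀[1.78e-05+3.45e-05] = 7.706, so f = 0.01684.
ΔP = f(L/D_h)(ρV²/2) = 0.01684·12.6/0.4357·26.79 = 13.05 Pa.
ΔP = 0.0130 kPa.

ΔP ≈ 0.0130 kPa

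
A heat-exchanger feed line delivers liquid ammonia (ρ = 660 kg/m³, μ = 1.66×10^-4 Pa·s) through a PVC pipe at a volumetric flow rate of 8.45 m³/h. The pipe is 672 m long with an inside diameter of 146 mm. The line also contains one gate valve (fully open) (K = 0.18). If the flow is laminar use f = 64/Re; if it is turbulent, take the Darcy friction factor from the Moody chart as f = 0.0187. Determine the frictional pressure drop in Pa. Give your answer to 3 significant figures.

Q = 8.45 m³/h = 8.45/3600 = 0.002347 m³/s.
Cross-sectional area A = πD²/4 = π(0.146)²/4 = 0.01674 m²; mean velocity V = Q/A = 0.002347/0.01674 = 0.1402 m/s.
Reynolds number Re = ρVD/μ = 660 · 0.1402 · 0.146 / 0.000166 = 8.139e+04.
Re > 4000 → turbulent; use the Moody-chart value f = 0.0187.
Total minor-loss coefficient ΣK = 1·0.18 = 0.18.
ΔP = [f·L/D + ΣK]·(ρV²/2) = [0.0187·672/0.146 + 0.18]·(660·0.1402²/2) = [86.07 + 0.18]·6.487 = 559.5 Pa.

ΔP ≈ 559 Pa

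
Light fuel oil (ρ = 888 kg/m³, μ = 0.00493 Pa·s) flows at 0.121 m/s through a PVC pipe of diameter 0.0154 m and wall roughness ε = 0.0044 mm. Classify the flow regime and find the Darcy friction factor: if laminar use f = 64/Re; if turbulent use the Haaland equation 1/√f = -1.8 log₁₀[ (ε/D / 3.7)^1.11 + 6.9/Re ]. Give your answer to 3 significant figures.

f ≈ 0.191

Re = ρVD/μ = 888·0.121·0.0154/0.00493 = 335.6.
Re < 2300 → laminar, so f = 64/Re = 0.1907 (roughness is irrelevant in laminar flow).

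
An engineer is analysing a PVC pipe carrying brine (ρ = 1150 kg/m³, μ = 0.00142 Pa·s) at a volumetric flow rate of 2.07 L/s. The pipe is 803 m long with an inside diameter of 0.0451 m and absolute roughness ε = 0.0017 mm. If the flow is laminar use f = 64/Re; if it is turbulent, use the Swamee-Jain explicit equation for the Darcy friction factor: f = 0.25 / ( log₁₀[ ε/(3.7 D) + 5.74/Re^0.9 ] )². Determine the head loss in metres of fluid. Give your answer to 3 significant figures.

Q = 2.07 L/s = 2.07/1000 = 0.00207 m³/s.
Cross-sectional area A = πD²/4 = π(0.0451)²/4 = 0.001598 m²; mean velocity V = Q/A = 0.00207/0.001598 = 1.296 m/s.
Reynolds number Re = ρVD/μ = 1150 · 1.296 · 0.0451 / 0.00142 = 4.733e+04.
Re > 4000 → turbulent. Relative roughness ε/D = 1.7e-06/0.0451 = 3.77e-05. Swamee-Jain: f = 0.25/(log₁₀[3.77e-05/3.7 + 5.74/4.733e+04^0.9])² = 0.25/(log₁₀[1.02e-05 + 0.000356])² = 0.25/(-3.436)² = 0.02117.
Darcy-Weisbach: ΔP = f(L/D)(ρV²/2) = 0.02117·(803/0.0451)·(1150·1.296²/2) = 0.02117·1.78e+04·965.4 = 3.639e+05 Pa.
Head loss h_f = ΔP/(ρg) = 3.639e+05/(1150·9.81) = 32.3 m.

h_f ≈ 32.3 m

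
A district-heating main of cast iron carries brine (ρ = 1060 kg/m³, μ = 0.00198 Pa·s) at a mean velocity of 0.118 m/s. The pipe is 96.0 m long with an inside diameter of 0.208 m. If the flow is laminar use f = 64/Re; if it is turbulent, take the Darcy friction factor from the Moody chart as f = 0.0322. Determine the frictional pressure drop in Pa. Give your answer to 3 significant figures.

ΔP ≈ 110 Pa

Reynolds number Re = ρVD/μ = 1060 · 0.118 · 0.208 / 0.00198 = 1.314e+04.
Re > 4000 → turbulent; use the Moody-chart value f = 0.0322.
Darcy-Weisbach: ΔP = f(L/D)(ρV²/2) = 0.0322·(96/0.208)·(1060·0.118²/2) = 0.0322·461.5·7.38 = 109.7 Pa.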